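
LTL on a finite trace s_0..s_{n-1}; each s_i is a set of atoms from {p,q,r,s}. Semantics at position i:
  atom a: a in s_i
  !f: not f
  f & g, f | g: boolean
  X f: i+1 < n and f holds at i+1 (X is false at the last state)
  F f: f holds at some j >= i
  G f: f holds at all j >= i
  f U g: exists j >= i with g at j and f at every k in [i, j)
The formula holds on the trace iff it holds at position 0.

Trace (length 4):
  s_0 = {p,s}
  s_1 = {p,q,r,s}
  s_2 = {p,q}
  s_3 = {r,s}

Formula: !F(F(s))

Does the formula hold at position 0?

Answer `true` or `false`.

Answer: false

Derivation:
s_0={p,s}: !F(F(s))=False F(F(s))=True F(s)=True s=True
s_1={p,q,r,s}: !F(F(s))=False F(F(s))=True F(s)=True s=True
s_2={p,q}: !F(F(s))=False F(F(s))=True F(s)=True s=False
s_3={r,s}: !F(F(s))=False F(F(s))=True F(s)=True s=True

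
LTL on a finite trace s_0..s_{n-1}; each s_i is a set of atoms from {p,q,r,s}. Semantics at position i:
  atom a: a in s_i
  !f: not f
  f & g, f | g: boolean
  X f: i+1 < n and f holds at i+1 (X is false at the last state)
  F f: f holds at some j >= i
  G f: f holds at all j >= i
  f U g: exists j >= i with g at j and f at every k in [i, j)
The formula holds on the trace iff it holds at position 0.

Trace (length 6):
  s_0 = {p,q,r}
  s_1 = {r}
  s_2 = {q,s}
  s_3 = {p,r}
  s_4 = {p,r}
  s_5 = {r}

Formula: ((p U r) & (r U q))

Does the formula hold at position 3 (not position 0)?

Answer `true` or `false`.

Answer: false

Derivation:
s_0={p,q,r}: ((p U r) & (r U q))=True (p U r)=True p=True r=True (r U q)=True q=True
s_1={r}: ((p U r) & (r U q))=True (p U r)=True p=False r=True (r U q)=True q=False
s_2={q,s}: ((p U r) & (r U q))=False (p U r)=False p=False r=False (r U q)=True q=True
s_3={p,r}: ((p U r) & (r U q))=False (p U r)=True p=True r=True (r U q)=False q=False
s_4={p,r}: ((p U r) & (r U q))=False (p U r)=True p=True r=True (r U q)=False q=False
s_5={r}: ((p U r) & (r U q))=False (p U r)=True p=False r=True (r U q)=False q=False
Evaluating at position 3: result = False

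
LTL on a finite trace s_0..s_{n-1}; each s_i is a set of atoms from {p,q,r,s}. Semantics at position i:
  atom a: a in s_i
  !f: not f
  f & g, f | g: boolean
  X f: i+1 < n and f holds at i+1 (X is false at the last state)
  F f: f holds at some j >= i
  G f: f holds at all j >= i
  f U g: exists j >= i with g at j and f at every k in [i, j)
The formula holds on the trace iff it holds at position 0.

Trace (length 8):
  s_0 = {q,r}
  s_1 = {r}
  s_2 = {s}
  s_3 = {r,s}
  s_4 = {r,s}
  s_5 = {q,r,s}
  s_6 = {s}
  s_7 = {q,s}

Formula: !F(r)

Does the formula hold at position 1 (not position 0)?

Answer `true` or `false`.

Answer: false

Derivation:
s_0={q,r}: !F(r)=False F(r)=True r=True
s_1={r}: !F(r)=False F(r)=True r=True
s_2={s}: !F(r)=False F(r)=True r=False
s_3={r,s}: !F(r)=False F(r)=True r=True
s_4={r,s}: !F(r)=False F(r)=True r=True
s_5={q,r,s}: !F(r)=False F(r)=True r=True
s_6={s}: !F(r)=True F(r)=False r=False
s_7={q,s}: !F(r)=True F(r)=False r=False
Evaluating at position 1: result = False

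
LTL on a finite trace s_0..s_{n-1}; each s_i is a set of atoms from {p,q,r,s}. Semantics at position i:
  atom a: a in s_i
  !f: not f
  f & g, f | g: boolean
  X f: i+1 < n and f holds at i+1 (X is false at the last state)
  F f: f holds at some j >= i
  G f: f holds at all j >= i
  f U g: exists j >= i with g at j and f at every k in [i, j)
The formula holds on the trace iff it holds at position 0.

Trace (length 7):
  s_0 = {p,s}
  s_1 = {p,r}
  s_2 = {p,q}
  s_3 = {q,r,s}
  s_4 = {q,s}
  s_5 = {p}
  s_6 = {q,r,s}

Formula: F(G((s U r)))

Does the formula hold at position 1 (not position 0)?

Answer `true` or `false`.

Answer: true

Derivation:
s_0={p,s}: F(G((s U r)))=True G((s U r))=False (s U r)=True s=True r=False
s_1={p,r}: F(G((s U r)))=True G((s U r))=False (s U r)=True s=False r=True
s_2={p,q}: F(G((s U r)))=True G((s U r))=False (s U r)=False s=False r=False
s_3={q,r,s}: F(G((s U r)))=True G((s U r))=False (s U r)=True s=True r=True
s_4={q,s}: F(G((s U r)))=True G((s U r))=False (s U r)=False s=True r=False
s_5={p}: F(G((s U r)))=True G((s U r))=False (s U r)=False s=False r=False
s_6={q,r,s}: F(G((s U r)))=True G((s U r))=True (s U r)=True s=True r=True
Evaluating at position 1: result = True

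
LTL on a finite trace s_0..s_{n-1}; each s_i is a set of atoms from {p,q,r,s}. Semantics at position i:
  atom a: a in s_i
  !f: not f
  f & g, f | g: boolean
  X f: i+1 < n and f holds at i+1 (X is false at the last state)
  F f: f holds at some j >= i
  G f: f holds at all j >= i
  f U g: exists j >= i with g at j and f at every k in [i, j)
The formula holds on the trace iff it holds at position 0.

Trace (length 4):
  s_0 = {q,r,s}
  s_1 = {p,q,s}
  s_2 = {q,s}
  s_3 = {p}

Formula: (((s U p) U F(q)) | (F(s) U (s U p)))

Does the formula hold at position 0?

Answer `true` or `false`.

s_0={q,r,s}: (((s U p) U F(q)) | (F(s) U (s U p)))=True ((s U p) U F(q))=True (s U p)=True s=True p=False F(q)=True q=True (F(s) U (s U p))=True F(s)=True
s_1={p,q,s}: (((s U p) U F(q)) | (F(s) U (s U p)))=True ((s U p) U F(q))=True (s U p)=True s=True p=True F(q)=True q=True (F(s) U (s U p))=True F(s)=True
s_2={q,s}: (((s U p) U F(q)) | (F(s) U (s U p)))=True ((s U p) U F(q))=True (s U p)=True s=True p=False F(q)=True q=True (F(s) U (s U p))=True F(s)=True
s_3={p}: (((s U p) U F(q)) | (F(s) U (s U p)))=True ((s U p) U F(q))=False (s U p)=True s=False p=True F(q)=False q=False (F(s) U (s U p))=True F(s)=False

Answer: true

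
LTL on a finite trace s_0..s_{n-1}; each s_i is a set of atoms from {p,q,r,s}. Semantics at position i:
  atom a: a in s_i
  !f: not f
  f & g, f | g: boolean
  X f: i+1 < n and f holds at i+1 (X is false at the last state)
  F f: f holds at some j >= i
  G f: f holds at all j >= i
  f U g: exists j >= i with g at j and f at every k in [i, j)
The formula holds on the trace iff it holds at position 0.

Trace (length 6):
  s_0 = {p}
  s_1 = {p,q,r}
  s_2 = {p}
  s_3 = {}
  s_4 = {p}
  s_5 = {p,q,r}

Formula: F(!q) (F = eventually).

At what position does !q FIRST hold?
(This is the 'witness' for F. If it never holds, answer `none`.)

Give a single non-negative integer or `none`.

Answer: 0

Derivation:
s_0={p}: !q=True q=False
s_1={p,q,r}: !q=False q=True
s_2={p}: !q=True q=False
s_3={}: !q=True q=False
s_4={p}: !q=True q=False
s_5={p,q,r}: !q=False q=True
F(!q) holds; first witness at position 0.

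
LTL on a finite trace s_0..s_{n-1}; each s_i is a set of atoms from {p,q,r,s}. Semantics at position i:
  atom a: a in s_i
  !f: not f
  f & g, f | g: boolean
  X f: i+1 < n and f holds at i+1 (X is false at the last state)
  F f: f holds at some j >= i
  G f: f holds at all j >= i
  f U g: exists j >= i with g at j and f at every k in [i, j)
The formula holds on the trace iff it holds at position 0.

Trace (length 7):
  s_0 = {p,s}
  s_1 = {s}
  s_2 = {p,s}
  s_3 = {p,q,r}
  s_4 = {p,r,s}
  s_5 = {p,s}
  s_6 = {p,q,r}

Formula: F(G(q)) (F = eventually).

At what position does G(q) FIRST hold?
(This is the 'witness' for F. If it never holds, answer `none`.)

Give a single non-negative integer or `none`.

s_0={p,s}: G(q)=False q=False
s_1={s}: G(q)=False q=False
s_2={p,s}: G(q)=False q=False
s_3={p,q,r}: G(q)=False q=True
s_4={p,r,s}: G(q)=False q=False
s_5={p,s}: G(q)=False q=False
s_6={p,q,r}: G(q)=True q=True
F(G(q)) holds; first witness at position 6.

Answer: 6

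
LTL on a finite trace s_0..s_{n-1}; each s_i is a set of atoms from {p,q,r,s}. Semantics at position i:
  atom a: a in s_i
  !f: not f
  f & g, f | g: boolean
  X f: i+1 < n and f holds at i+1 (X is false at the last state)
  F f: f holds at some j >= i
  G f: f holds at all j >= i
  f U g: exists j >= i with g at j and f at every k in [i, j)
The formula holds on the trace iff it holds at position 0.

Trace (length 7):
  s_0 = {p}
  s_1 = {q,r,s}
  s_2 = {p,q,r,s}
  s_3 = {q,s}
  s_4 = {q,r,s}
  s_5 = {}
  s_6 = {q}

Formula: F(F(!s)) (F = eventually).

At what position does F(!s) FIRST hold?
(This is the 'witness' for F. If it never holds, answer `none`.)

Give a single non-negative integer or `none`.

s_0={p}: F(!s)=True !s=True s=False
s_1={q,r,s}: F(!s)=True !s=False s=True
s_2={p,q,r,s}: F(!s)=True !s=False s=True
s_3={q,s}: F(!s)=True !s=False s=True
s_4={q,r,s}: F(!s)=True !s=False s=True
s_5={}: F(!s)=True !s=True s=False
s_6={q}: F(!s)=True !s=True s=False
F(F(!s)) holds; first witness at position 0.

Answer: 0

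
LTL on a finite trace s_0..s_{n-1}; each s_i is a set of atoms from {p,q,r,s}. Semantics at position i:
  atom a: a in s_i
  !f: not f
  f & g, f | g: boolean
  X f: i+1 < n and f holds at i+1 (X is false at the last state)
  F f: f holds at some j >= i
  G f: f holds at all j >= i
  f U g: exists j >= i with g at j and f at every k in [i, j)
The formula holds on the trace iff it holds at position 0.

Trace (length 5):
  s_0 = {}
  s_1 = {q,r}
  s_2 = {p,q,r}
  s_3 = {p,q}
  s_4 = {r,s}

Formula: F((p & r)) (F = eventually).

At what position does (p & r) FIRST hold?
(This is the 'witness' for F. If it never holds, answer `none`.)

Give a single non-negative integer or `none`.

s_0={}: (p & r)=False p=False r=False
s_1={q,r}: (p & r)=False p=False r=True
s_2={p,q,r}: (p & r)=True p=True r=True
s_3={p,q}: (p & r)=False p=True r=False
s_4={r,s}: (p & r)=False p=False r=True
F((p & r)) holds; first witness at position 2.

Answer: 2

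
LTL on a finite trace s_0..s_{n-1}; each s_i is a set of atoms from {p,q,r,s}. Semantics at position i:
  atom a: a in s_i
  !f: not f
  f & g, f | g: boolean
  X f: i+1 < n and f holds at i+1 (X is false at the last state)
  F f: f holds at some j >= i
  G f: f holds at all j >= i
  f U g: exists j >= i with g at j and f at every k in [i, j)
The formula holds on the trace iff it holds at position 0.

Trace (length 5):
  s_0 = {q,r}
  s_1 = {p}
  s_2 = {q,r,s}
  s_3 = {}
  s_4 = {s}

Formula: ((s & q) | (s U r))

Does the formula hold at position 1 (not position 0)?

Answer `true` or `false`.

s_0={q,r}: ((s & q) | (s U r))=True (s & q)=False s=False q=True (s U r)=True r=True
s_1={p}: ((s & q) | (s U r))=False (s & q)=False s=False q=False (s U r)=False r=False
s_2={q,r,s}: ((s & q) | (s U r))=True (s & q)=True s=True q=True (s U r)=True r=True
s_3={}: ((s & q) | (s U r))=False (s & q)=False s=False q=False (s U r)=False r=False
s_4={s}: ((s & q) | (s U r))=False (s & q)=False s=True q=False (s U r)=False r=False
Evaluating at position 1: result = False

Answer: false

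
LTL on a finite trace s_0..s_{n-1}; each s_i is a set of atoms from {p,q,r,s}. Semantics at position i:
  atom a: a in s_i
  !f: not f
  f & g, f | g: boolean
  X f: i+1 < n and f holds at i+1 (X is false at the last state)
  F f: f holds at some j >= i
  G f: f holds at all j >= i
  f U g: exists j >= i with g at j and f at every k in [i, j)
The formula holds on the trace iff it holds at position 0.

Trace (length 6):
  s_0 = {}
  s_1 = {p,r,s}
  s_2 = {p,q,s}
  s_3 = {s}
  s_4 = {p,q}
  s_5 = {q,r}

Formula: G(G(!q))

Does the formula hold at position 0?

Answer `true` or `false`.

s_0={}: G(G(!q))=False G(!q)=False !q=True q=False
s_1={p,r,s}: G(G(!q))=False G(!q)=False !q=True q=False
s_2={p,q,s}: G(G(!q))=False G(!q)=False !q=False q=True
s_3={s}: G(G(!q))=False G(!q)=False !q=True q=False
s_4={p,q}: G(G(!q))=False G(!q)=False !q=False q=True
s_5={q,r}: G(G(!q))=False G(!q)=False !q=False q=True

Answer: false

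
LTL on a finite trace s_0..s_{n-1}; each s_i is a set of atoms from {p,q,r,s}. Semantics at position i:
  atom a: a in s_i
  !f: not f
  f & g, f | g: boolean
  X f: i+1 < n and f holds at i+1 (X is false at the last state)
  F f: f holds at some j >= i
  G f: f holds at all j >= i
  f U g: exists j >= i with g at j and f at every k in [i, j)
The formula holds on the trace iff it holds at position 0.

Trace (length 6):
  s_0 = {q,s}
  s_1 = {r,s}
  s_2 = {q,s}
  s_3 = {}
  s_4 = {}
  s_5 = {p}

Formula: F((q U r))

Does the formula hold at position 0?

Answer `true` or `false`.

s_0={q,s}: F((q U r))=True (q U r)=True q=True r=False
s_1={r,s}: F((q U r))=True (q U r)=True q=False r=True
s_2={q,s}: F((q U r))=False (q U r)=False q=True r=False
s_3={}: F((q U r))=False (q U r)=False q=False r=False
s_4={}: F((q U r))=False (q U r)=False q=False r=False
s_5={p}: F((q U r))=False (q U r)=False q=False r=False

Answer: true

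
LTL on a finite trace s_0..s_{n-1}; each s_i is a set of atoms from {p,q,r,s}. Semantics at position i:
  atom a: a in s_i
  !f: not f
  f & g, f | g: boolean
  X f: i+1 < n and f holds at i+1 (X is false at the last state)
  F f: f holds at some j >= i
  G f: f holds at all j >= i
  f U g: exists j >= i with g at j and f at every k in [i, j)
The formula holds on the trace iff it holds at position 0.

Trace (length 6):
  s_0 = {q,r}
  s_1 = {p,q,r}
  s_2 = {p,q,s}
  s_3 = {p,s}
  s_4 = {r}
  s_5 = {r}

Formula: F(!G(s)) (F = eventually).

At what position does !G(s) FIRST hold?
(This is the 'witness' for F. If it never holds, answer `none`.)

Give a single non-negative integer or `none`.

s_0={q,r}: !G(s)=True G(s)=False s=False
s_1={p,q,r}: !G(s)=True G(s)=False s=False
s_2={p,q,s}: !G(s)=True G(s)=False s=True
s_3={p,s}: !G(s)=True G(s)=False s=True
s_4={r}: !G(s)=True G(s)=False s=False
s_5={r}: !G(s)=True G(s)=False s=False
F(!G(s)) holds; first witness at position 0.

Answer: 0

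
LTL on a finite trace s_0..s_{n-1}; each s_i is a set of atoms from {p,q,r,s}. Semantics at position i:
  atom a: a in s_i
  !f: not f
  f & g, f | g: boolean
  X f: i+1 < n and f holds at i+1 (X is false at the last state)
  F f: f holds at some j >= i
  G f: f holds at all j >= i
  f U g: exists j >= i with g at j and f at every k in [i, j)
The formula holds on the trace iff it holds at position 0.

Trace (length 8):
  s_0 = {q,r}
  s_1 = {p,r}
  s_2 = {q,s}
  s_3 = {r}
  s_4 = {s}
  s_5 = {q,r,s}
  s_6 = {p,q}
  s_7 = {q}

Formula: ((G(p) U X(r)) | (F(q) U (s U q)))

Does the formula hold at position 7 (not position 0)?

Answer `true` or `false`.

Answer: true

Derivation:
s_0={q,r}: ((G(p) U X(r)) | (F(q) U (s U q)))=True (G(p) U X(r))=True G(p)=False p=False X(r)=True r=True (F(q) U (s U q))=True F(q)=True q=True (s U q)=True s=False
s_1={p,r}: ((G(p) U X(r)) | (F(q) U (s U q)))=True (G(p) U X(r))=False G(p)=False p=True X(r)=False r=True (F(q) U (s U q))=True F(q)=True q=False (s U q)=False s=False
s_2={q,s}: ((G(p) U X(r)) | (F(q) U (s U q)))=True (G(p) U X(r))=True G(p)=False p=False X(r)=True r=False (F(q) U (s U q))=True F(q)=True q=True (s U q)=True s=True
s_3={r}: ((G(p) U X(r)) | (F(q) U (s U q)))=True (G(p) U X(r))=False G(p)=False p=False X(r)=False r=True (F(q) U (s U q))=True F(q)=True q=False (s U q)=False s=False
s_4={s}: ((G(p) U X(r)) | (F(q) U (s U q)))=True (G(p) U X(r))=True G(p)=False p=False X(r)=True r=False (F(q) U (s U q))=True F(q)=True q=False (s U q)=True s=True
s_5={q,r,s}: ((G(p) U X(r)) | (F(q) U (s U q)))=True (G(p) U X(r))=False G(p)=False p=False X(r)=False r=True (F(q) U (s U q))=True F(q)=True q=True (s U q)=True s=True
s_6={p,q}: ((G(p) U X(r)) | (F(q) U (s U q)))=True (G(p) U X(r))=False G(p)=False p=True X(r)=False r=False (F(q) U (s U q))=True F(q)=True q=True (s U q)=True s=False
s_7={q}: ((G(p) U X(r)) | (F(q) U (s U q)))=True (G(p) U X(r))=False G(p)=False p=False X(r)=False r=False (F(q) U (s U q))=True F(q)=True q=True (s U q)=True s=False
Evaluating at position 7: result = True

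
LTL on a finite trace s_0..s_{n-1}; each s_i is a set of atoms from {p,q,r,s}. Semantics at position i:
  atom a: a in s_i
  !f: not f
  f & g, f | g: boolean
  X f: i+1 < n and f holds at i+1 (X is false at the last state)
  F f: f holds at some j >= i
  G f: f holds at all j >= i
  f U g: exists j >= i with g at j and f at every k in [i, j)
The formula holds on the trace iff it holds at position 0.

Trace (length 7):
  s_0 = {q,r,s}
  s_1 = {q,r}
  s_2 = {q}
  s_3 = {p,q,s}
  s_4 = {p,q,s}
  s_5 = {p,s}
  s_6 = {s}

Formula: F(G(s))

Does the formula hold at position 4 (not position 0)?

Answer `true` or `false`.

s_0={q,r,s}: F(G(s))=True G(s)=False s=True
s_1={q,r}: F(G(s))=True G(s)=False s=False
s_2={q}: F(G(s))=True G(s)=False s=False
s_3={p,q,s}: F(G(s))=True G(s)=True s=True
s_4={p,q,s}: F(G(s))=True G(s)=True s=True
s_5={p,s}: F(G(s))=True G(s)=True s=True
s_6={s}: F(G(s))=True G(s)=True s=True
Evaluating at position 4: result = True

Answer: true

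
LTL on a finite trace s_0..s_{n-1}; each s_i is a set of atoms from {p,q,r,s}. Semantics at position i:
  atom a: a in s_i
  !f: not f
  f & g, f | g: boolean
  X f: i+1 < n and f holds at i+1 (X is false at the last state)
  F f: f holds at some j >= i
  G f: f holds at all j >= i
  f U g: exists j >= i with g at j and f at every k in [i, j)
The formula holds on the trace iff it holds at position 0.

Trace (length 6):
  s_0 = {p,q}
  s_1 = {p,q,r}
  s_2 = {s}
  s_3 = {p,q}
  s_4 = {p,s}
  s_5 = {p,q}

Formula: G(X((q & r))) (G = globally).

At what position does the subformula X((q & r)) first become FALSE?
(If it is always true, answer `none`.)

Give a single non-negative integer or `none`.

Answer: 1

Derivation:
s_0={p,q}: X((q & r))=True (q & r)=False q=True r=False
s_1={p,q,r}: X((q & r))=False (q & r)=True q=True r=True
s_2={s}: X((q & r))=False (q & r)=False q=False r=False
s_3={p,q}: X((q & r))=False (q & r)=False q=True r=False
s_4={p,s}: X((q & r))=False (q & r)=False q=False r=False
s_5={p,q}: X((q & r))=False (q & r)=False q=True r=False
G(X((q & r))) holds globally = False
First violation at position 1.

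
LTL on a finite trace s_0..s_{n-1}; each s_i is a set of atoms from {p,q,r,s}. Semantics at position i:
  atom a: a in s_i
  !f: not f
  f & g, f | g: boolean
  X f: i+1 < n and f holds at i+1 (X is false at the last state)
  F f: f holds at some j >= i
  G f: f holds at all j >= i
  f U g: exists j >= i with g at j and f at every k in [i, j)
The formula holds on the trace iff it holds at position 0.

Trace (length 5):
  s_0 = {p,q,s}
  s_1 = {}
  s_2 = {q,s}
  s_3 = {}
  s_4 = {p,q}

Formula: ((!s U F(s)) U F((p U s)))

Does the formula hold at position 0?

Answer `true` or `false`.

s_0={p,q,s}: ((!s U F(s)) U F((p U s)))=True (!s U F(s))=True !s=False s=True F(s)=True F((p U s))=True (p U s)=True p=True
s_1={}: ((!s U F(s)) U F((p U s)))=True (!s U F(s))=True !s=True s=False F(s)=True F((p U s))=True (p U s)=False p=False
s_2={q,s}: ((!s U F(s)) U F((p U s)))=True (!s U F(s))=True !s=False s=True F(s)=True F((p U s))=True (p U s)=True p=False
s_3={}: ((!s U F(s)) U F((p U s)))=False (!s U F(s))=False !s=True s=False F(s)=False F((p U s))=False (p U s)=False p=False
s_4={p,q}: ((!s U F(s)) U F((p U s)))=False (!s U F(s))=False !s=True s=False F(s)=False F((p U s))=False (p U s)=False p=True

Answer: true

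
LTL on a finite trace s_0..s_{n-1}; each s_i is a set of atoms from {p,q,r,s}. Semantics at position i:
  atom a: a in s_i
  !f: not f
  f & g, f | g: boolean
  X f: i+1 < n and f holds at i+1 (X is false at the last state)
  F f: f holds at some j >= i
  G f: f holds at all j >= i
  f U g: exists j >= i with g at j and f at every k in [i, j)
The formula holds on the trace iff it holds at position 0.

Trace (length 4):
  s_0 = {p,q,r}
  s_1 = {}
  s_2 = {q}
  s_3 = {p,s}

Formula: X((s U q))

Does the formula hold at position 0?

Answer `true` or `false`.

s_0={p,q,r}: X((s U q))=False (s U q)=True s=False q=True
s_1={}: X((s U q))=True (s U q)=False s=False q=False
s_2={q}: X((s U q))=False (s U q)=True s=False q=True
s_3={p,s}: X((s U q))=False (s U q)=False s=True q=False

Answer: false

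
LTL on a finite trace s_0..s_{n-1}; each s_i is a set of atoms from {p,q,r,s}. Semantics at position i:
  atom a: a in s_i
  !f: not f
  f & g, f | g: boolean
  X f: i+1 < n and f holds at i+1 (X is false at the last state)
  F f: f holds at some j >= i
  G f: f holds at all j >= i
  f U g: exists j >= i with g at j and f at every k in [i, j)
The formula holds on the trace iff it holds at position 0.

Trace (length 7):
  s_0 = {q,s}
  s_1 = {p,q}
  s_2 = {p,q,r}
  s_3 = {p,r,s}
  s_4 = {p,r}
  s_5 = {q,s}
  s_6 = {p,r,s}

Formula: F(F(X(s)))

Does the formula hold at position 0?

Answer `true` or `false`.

s_0={q,s}: F(F(X(s)))=True F(X(s))=True X(s)=False s=True
s_1={p,q}: F(F(X(s)))=True F(X(s))=True X(s)=False s=False
s_2={p,q,r}: F(F(X(s)))=True F(X(s))=True X(s)=True s=False
s_3={p,r,s}: F(F(X(s)))=True F(X(s))=True X(s)=False s=True
s_4={p,r}: F(F(X(s)))=True F(X(s))=True X(s)=True s=False
s_5={q,s}: F(F(X(s)))=True F(X(s))=True X(s)=True s=True
s_6={p,r,s}: F(F(X(s)))=False F(X(s))=False X(s)=False s=True

Answer: true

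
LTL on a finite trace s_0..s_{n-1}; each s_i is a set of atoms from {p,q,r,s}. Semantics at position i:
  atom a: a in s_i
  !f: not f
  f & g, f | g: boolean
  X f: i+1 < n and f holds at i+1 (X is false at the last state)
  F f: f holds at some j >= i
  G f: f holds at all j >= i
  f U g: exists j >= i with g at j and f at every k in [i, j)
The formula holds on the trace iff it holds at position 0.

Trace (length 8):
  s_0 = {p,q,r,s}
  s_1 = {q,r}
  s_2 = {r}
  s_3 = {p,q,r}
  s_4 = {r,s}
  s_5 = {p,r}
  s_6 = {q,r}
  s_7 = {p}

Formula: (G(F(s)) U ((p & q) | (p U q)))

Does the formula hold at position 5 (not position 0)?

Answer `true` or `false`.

s_0={p,q,r,s}: (G(F(s)) U ((p & q) | (p U q)))=True G(F(s))=False F(s)=True s=True ((p & q) | (p U q))=True (p & q)=True p=True q=True (p U q)=True
s_1={q,r}: (G(F(s)) U ((p & q) | (p U q)))=True G(F(s))=False F(s)=True s=False ((p & q) | (p U q))=True (p & q)=False p=False q=True (p U q)=True
s_2={r}: (G(F(s)) U ((p & q) | (p U q)))=False G(F(s))=False F(s)=True s=False ((p & q) | (p U q))=False (p & q)=False p=False q=False (p U q)=False
s_3={p,q,r}: (G(F(s)) U ((p & q) | (p U q)))=True G(F(s))=False F(s)=True s=False ((p & q) | (p U q))=True (p & q)=True p=True q=True (p U q)=True
s_4={r,s}: (G(F(s)) U ((p & q) | (p U q)))=False G(F(s))=False F(s)=True s=True ((p & q) | (p U q))=False (p & q)=False p=False q=False (p U q)=False
s_5={p,r}: (G(F(s)) U ((p & q) | (p U q)))=True G(F(s))=False F(s)=False s=False ((p & q) | (p U q))=True (p & q)=False p=True q=False (p U q)=True
s_6={q,r}: (G(F(s)) U ((p & q) | (p U q)))=True G(F(s))=False F(s)=False s=False ((p & q) | (p U q))=True (p & q)=False p=False q=True (p U q)=True
s_7={p}: (G(F(s)) U ((p & q) | (p U q)))=False G(F(s))=False F(s)=False s=False ((p & q) | (p U q))=False (p & q)=False p=True q=False (p U q)=False
Evaluating at position 5: result = True

Answer: true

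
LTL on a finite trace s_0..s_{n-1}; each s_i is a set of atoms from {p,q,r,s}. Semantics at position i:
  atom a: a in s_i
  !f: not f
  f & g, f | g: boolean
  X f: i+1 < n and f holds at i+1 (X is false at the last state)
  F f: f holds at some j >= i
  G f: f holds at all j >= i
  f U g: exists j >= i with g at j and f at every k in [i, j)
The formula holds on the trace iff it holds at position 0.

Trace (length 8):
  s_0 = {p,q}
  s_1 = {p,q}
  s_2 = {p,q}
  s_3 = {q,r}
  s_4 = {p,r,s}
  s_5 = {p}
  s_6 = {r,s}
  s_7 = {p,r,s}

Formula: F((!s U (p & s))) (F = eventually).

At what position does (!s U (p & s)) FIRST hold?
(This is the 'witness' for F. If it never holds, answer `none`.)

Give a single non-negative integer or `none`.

Answer: 0

Derivation:
s_0={p,q}: (!s U (p & s))=True !s=True s=False (p & s)=False p=True
s_1={p,q}: (!s U (p & s))=True !s=True s=False (p & s)=False p=True
s_2={p,q}: (!s U (p & s))=True !s=True s=False (p & s)=False p=True
s_3={q,r}: (!s U (p & s))=True !s=True s=False (p & s)=False p=False
s_4={p,r,s}: (!s U (p & s))=True !s=False s=True (p & s)=True p=True
s_5={p}: (!s U (p & s))=False !s=True s=False (p & s)=False p=True
s_6={r,s}: (!s U (p & s))=False !s=False s=True (p & s)=False p=False
s_7={p,r,s}: (!s U (p & s))=True !s=False s=True (p & s)=True p=True
F((!s U (p & s))) holds; first witness at position 0.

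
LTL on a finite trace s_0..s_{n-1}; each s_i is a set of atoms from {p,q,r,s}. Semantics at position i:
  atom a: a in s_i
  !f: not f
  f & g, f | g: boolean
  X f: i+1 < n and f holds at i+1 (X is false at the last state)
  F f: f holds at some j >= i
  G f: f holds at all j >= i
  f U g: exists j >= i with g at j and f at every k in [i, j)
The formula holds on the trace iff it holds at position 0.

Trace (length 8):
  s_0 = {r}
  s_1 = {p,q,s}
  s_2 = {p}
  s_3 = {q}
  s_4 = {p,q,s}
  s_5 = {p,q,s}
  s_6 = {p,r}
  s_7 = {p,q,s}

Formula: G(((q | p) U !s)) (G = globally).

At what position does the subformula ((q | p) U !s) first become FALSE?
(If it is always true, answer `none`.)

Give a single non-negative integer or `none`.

Answer: 7

Derivation:
s_0={r}: ((q | p) U !s)=True (q | p)=False q=False p=False !s=True s=False
s_1={p,q,s}: ((q | p) U !s)=True (q | p)=True q=True p=True !s=False s=True
s_2={p}: ((q | p) U !s)=True (q | p)=True q=False p=True !s=True s=False
s_3={q}: ((q | p) U !s)=True (q | p)=True q=True p=False !s=True s=False
s_4={p,q,s}: ((q | p) U !s)=True (q | p)=True q=True p=True !s=False s=True
s_5={p,q,s}: ((q | p) U !s)=True (q | p)=True q=True p=True !s=False s=True
s_6={p,r}: ((q | p) U !s)=True (q | p)=True q=False p=True !s=True s=False
s_7={p,q,s}: ((q | p) U !s)=False (q | p)=True q=True p=True !s=False s=True
G(((q | p) U !s)) holds globally = False
First violation at position 7.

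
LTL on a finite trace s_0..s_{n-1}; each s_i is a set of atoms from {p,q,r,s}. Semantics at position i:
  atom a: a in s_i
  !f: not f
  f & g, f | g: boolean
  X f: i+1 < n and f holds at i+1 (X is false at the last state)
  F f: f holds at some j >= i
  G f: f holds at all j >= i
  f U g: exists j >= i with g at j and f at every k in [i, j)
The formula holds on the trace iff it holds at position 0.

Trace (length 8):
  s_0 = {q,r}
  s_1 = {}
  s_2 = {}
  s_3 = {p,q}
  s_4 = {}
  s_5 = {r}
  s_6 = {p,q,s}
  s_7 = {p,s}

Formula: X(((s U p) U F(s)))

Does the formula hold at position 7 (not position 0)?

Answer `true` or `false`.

s_0={q,r}: X(((s U p) U F(s)))=True ((s U p) U F(s))=True (s U p)=False s=False p=False F(s)=True
s_1={}: X(((s U p) U F(s)))=True ((s U p) U F(s))=True (s U p)=False s=False p=False F(s)=True
s_2={}: X(((s U p) U F(s)))=True ((s U p) U F(s))=True (s U p)=False s=False p=False F(s)=True
s_3={p,q}: X(((s U p) U F(s)))=True ((s U p) U F(s))=True (s U p)=True s=False p=True F(s)=True
s_4={}: X(((s U p) U F(s)))=True ((s U p) U F(s))=True (s U p)=False s=False p=False F(s)=True
s_5={r}: X(((s U p) U F(s)))=True ((s U p) U F(s))=True (s U p)=False s=False p=False F(s)=True
s_6={p,q,s}: X(((s U p) U F(s)))=True ((s U p) U F(s))=True (s U p)=True s=True p=True F(s)=True
s_7={p,s}: X(((s U p) U F(s)))=False ((s U p) U F(s))=True (s U p)=True s=True p=True F(s)=True
Evaluating at position 7: result = False

Answer: false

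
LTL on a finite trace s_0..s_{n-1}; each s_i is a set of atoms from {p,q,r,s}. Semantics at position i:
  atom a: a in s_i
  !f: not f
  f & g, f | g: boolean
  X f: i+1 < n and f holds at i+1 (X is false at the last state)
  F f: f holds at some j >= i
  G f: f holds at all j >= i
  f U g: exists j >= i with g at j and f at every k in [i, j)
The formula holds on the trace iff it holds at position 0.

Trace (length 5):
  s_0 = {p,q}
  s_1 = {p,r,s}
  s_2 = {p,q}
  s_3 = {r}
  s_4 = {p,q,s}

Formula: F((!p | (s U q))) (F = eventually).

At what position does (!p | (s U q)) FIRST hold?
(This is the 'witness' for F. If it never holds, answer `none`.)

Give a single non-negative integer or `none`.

Answer: 0

Derivation:
s_0={p,q}: (!p | (s U q))=True !p=False p=True (s U q)=True s=False q=True
s_1={p,r,s}: (!p | (s U q))=True !p=False p=True (s U q)=True s=True q=False
s_2={p,q}: (!p | (s U q))=True !p=False p=True (s U q)=True s=False q=True
s_3={r}: (!p | (s U q))=True !p=True p=False (s U q)=False s=False q=False
s_4={p,q,s}: (!p | (s U q))=True !p=False p=True (s U q)=True s=True q=True
F((!p | (s U q))) holds; first witness at position 0.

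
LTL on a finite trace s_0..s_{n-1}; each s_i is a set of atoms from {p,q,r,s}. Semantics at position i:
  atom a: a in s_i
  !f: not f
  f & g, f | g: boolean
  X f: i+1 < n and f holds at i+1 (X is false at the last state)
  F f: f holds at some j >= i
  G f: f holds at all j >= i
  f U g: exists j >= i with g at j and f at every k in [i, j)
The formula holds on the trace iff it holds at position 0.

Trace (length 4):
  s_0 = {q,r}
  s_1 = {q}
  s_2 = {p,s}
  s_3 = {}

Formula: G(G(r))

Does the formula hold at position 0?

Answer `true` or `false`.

s_0={q,r}: G(G(r))=False G(r)=False r=True
s_1={q}: G(G(r))=False G(r)=False r=False
s_2={p,s}: G(G(r))=False G(r)=False r=False
s_3={}: G(G(r))=False G(r)=False r=False

Answer: false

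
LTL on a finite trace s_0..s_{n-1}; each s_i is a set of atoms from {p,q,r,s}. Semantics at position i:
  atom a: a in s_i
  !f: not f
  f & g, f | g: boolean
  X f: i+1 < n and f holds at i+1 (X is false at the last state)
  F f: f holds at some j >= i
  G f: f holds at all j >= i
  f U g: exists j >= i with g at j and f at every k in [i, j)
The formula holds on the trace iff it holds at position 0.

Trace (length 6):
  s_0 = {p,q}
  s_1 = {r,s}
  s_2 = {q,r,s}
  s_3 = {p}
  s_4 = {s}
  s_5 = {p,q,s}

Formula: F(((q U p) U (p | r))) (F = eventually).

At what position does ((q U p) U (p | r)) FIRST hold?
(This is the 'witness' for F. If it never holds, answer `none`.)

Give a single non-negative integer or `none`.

s_0={p,q}: ((q U p) U (p | r))=True (q U p)=True q=True p=True (p | r)=True r=False
s_1={r,s}: ((q U p) U (p | r))=True (q U p)=False q=False p=False (p | r)=True r=True
s_2={q,r,s}: ((q U p) U (p | r))=True (q U p)=True q=True p=False (p | r)=True r=True
s_3={p}: ((q U p) U (p | r))=True (q U p)=True q=False p=True (p | r)=True r=False
s_4={s}: ((q U p) U (p | r))=False (q U p)=False q=False p=False (p | r)=False r=False
s_5={p,q,s}: ((q U p) U (p | r))=True (q U p)=True q=True p=True (p | r)=True r=False
F(((q U p) U (p | r))) holds; first witness at position 0.

Answer: 0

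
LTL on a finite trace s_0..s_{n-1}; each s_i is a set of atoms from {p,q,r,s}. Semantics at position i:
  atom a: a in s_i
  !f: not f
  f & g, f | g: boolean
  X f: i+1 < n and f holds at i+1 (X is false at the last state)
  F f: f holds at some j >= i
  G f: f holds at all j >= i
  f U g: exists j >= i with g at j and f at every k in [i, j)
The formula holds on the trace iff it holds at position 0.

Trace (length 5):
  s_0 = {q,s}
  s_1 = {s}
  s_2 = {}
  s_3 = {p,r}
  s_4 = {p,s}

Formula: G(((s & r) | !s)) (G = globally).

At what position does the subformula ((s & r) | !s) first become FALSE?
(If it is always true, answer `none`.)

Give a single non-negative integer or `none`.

s_0={q,s}: ((s & r) | !s)=False (s & r)=False s=True r=False !s=False
s_1={s}: ((s & r) | !s)=False (s & r)=False s=True r=False !s=False
s_2={}: ((s & r) | !s)=True (s & r)=False s=False r=False !s=True
s_3={p,r}: ((s & r) | !s)=True (s & r)=False s=False r=True !s=True
s_4={p,s}: ((s & r) | !s)=False (s & r)=False s=True r=False !s=False
G(((s & r) | !s)) holds globally = False
First violation at position 0.

Answer: 0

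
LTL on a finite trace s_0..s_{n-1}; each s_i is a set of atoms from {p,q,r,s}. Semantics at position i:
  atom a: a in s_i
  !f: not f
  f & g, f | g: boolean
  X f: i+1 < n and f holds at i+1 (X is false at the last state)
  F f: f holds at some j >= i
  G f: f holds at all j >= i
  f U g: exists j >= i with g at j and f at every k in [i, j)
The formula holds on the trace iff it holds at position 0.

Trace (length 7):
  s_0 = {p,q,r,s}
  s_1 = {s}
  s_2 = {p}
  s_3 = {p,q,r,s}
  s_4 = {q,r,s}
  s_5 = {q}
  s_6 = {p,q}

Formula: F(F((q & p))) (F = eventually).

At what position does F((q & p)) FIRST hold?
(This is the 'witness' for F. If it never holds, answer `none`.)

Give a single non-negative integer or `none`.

s_0={p,q,r,s}: F((q & p))=True (q & p)=True q=True p=True
s_1={s}: F((q & p))=True (q & p)=False q=False p=False
s_2={p}: F((q & p))=True (q & p)=False q=False p=True
s_3={p,q,r,s}: F((q & p))=True (q & p)=True q=True p=True
s_4={q,r,s}: F((q & p))=True (q & p)=False q=True p=False
s_5={q}: F((q & p))=True (q & p)=False q=True p=False
s_6={p,q}: F((q & p))=True (q & p)=True q=True p=True
F(F((q & p))) holds; first witness at position 0.

Answer: 0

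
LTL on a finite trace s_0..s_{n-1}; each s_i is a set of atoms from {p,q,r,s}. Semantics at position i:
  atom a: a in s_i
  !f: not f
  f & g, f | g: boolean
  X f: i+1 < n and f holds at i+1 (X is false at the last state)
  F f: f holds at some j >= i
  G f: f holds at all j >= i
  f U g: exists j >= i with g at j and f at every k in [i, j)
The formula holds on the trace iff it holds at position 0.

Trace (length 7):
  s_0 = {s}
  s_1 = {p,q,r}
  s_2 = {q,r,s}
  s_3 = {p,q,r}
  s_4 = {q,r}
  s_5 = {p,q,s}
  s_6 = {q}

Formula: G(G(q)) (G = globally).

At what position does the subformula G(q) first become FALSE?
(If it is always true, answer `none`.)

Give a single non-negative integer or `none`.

s_0={s}: G(q)=False q=False
s_1={p,q,r}: G(q)=True q=True
s_2={q,r,s}: G(q)=True q=True
s_3={p,q,r}: G(q)=True q=True
s_4={q,r}: G(q)=True q=True
s_5={p,q,s}: G(q)=True q=True
s_6={q}: G(q)=True q=True
G(G(q)) holds globally = False
First violation at position 0.

Answer: 0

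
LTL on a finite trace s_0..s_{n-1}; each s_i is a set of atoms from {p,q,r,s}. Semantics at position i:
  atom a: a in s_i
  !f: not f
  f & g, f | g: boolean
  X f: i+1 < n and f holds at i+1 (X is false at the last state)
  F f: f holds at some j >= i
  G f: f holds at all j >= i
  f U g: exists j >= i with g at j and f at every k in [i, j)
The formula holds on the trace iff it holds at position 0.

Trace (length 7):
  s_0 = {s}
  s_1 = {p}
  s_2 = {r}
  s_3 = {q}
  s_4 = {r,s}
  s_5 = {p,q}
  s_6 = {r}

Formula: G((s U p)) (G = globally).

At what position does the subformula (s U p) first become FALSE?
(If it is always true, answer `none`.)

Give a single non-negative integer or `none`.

s_0={s}: (s U p)=True s=True p=False
s_1={p}: (s U p)=True s=False p=True
s_2={r}: (s U p)=False s=False p=False
s_3={q}: (s U p)=False s=False p=False
s_4={r,s}: (s U p)=True s=True p=False
s_5={p,q}: (s U p)=True s=False p=True
s_6={r}: (s U p)=False s=False p=False
G((s U p)) holds globally = False
First violation at position 2.

Answer: 2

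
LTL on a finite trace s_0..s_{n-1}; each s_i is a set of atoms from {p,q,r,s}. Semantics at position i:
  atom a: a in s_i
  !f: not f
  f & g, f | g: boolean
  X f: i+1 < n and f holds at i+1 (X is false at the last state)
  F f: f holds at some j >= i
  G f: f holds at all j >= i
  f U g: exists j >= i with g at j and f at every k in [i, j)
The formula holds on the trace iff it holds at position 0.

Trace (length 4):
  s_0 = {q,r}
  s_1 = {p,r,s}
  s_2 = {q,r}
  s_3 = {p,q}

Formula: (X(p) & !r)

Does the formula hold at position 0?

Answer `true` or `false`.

s_0={q,r}: (X(p) & !r)=False X(p)=True p=False !r=False r=True
s_1={p,r,s}: (X(p) & !r)=False X(p)=False p=True !r=False r=True
s_2={q,r}: (X(p) & !r)=False X(p)=True p=False !r=False r=True
s_3={p,q}: (X(p) & !r)=False X(p)=False p=True !r=True r=False

Answer: false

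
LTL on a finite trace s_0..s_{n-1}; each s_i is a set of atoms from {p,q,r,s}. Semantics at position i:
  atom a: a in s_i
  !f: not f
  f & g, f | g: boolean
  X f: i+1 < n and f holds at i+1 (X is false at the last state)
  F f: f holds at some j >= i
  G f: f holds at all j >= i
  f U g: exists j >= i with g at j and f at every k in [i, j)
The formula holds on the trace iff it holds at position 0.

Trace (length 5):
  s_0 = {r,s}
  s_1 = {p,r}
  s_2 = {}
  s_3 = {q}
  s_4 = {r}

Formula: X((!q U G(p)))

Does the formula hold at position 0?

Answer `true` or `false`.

s_0={r,s}: X((!q U G(p)))=False (!q U G(p))=False !q=True q=False G(p)=False p=False
s_1={p,r}: X((!q U G(p)))=False (!q U G(p))=False !q=True q=False G(p)=False p=True
s_2={}: X((!q U G(p)))=False (!q U G(p))=False !q=True q=False G(p)=False p=False
s_3={q}: X((!q U G(p)))=False (!q U G(p))=False !q=False q=True G(p)=False p=False
s_4={r}: X((!q U G(p)))=False (!q U G(p))=False !q=True q=False G(p)=False p=False

Answer: false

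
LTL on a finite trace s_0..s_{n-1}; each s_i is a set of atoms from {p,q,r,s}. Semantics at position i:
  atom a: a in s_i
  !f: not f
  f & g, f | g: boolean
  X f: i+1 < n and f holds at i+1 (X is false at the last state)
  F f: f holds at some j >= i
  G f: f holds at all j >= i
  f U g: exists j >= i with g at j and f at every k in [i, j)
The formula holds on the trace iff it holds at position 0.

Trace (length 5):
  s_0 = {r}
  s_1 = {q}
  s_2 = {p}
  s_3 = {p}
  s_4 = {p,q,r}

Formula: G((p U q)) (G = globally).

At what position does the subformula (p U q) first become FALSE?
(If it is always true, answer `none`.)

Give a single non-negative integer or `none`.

Answer: 0

Derivation:
s_0={r}: (p U q)=False p=False q=False
s_1={q}: (p U q)=True p=False q=True
s_2={p}: (p U q)=True p=True q=False
s_3={p}: (p U q)=True p=True q=False
s_4={p,q,r}: (p U q)=True p=True q=True
G((p U q)) holds globally = False
First violation at position 0.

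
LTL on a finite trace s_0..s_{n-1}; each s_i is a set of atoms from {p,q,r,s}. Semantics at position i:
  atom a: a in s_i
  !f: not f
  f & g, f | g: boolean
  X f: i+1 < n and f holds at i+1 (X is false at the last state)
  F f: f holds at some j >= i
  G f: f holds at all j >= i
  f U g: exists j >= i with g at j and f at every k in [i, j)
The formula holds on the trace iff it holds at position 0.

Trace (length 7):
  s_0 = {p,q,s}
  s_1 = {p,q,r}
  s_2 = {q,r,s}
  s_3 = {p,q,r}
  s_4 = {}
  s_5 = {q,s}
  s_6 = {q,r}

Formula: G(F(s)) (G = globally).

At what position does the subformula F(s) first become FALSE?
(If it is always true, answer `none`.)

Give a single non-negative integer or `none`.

s_0={p,q,s}: F(s)=True s=True
s_1={p,q,r}: F(s)=True s=False
s_2={q,r,s}: F(s)=True s=True
s_3={p,q,r}: F(s)=True s=False
s_4={}: F(s)=True s=False
s_5={q,s}: F(s)=True s=True
s_6={q,r}: F(s)=False s=False
G(F(s)) holds globally = False
First violation at position 6.

Answer: 6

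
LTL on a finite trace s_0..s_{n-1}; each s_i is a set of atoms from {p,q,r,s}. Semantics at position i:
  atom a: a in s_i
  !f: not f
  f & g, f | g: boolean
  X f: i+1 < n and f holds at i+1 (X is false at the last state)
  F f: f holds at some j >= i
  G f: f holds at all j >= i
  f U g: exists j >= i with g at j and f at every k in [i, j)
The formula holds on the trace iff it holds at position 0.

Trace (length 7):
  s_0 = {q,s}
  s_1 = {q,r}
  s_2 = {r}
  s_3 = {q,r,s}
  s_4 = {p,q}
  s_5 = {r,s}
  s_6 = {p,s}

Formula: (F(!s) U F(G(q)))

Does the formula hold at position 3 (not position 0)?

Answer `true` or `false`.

s_0={q,s}: (F(!s) U F(G(q)))=False F(!s)=True !s=False s=True F(G(q))=False G(q)=False q=True
s_1={q,r}: (F(!s) U F(G(q)))=False F(!s)=True !s=True s=False F(G(q))=False G(q)=False q=True
s_2={r}: (F(!s) U F(G(q)))=False F(!s)=True !s=True s=False F(G(q))=False G(q)=False q=False
s_3={q,r,s}: (F(!s) U F(G(q)))=False F(!s)=True !s=False s=True F(G(q))=False G(q)=False q=True
s_4={p,q}: (F(!s) U F(G(q)))=False F(!s)=True !s=True s=False F(G(q))=False G(q)=False q=True
s_5={r,s}: (F(!s) U F(G(q)))=False F(!s)=False !s=False s=True F(G(q))=False G(q)=False q=False
s_6={p,s}: (F(!s) U F(G(q)))=False F(!s)=False !s=False s=True F(G(q))=False G(q)=False q=False
Evaluating at position 3: result = False

Answer: false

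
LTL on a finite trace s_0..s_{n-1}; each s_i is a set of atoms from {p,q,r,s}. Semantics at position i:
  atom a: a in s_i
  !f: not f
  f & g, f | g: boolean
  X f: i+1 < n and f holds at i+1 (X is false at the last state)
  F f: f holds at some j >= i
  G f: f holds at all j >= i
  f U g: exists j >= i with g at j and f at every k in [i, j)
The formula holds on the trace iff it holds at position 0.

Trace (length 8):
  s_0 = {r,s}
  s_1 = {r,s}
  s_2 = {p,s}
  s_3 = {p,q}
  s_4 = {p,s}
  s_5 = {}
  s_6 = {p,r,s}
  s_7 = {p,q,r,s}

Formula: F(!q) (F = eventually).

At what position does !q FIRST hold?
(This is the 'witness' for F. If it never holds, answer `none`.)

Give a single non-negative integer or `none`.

s_0={r,s}: !q=True q=False
s_1={r,s}: !q=True q=False
s_2={p,s}: !q=True q=False
s_3={p,q}: !q=False q=True
s_4={p,s}: !q=True q=False
s_5={}: !q=True q=False
s_6={p,r,s}: !q=True q=False
s_7={p,q,r,s}: !q=False q=True
F(!q) holds; first witness at position 0.

Answer: 0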